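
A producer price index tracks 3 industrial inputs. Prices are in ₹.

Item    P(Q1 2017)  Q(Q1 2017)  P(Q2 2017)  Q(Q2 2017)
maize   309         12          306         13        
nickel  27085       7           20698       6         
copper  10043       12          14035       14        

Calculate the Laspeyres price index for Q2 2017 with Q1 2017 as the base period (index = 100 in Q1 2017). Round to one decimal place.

101.0

Laspeyres price index uses base-period quantities as weights.
ΣP(Q2 2017)·Q(Q1 2017) = 306×12 + 20698×7 + 14035×12 = 3672 + 144886 + 168420 = 316978
ΣP(Q1 2017)·Q(Q1 2017) = 309×12 + 27085×7 + 10043×12 = 3708 + 189595 + 120516 = 313819
Index = 316978 / 313819 × 100 = 101.0066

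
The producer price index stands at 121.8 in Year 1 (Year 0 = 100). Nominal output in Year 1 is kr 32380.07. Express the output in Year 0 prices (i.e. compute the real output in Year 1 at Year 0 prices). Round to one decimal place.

Real = Nominal ÷ (Index/100) = 32380.07 ÷ (121.8/100)
     = 32380.07 ÷ 1.218 = 26584.6223

26584.6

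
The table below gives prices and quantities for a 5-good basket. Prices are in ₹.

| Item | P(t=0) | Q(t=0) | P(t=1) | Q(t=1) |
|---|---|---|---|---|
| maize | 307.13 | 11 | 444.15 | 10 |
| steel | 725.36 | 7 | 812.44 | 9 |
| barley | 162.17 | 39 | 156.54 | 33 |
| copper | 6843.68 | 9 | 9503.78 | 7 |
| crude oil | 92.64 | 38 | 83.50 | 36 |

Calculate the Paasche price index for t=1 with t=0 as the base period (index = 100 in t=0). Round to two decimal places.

130.61

Paasche price index uses current-period quantities as weights.
ΣP(t=1)·Q(t=1) = 444.15×10 + 812.44×9 + 156.54×33 + 9503.78×7 + 83.50×36 = 4441.5 + 7311.96 + 5165.82 + 66526.46 + 3006 = 86451.74
ΣP(t=0)·Q(t=1) = 307.13×10 + 725.36×9 + 162.17×33 + 6843.68×7 + 92.64×36 = 3071.3 + 6528.24 + 5351.61 + 47905.76 + 3335.04 = 66191.95
Index = 86451.74 / 66191.95 × 100 = 130.6076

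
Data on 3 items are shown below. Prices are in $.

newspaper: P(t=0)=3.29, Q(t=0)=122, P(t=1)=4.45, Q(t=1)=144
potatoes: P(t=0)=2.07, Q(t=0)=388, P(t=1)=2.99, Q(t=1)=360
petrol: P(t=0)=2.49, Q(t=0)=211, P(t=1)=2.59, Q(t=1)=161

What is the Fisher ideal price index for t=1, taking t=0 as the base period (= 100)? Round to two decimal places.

130.89

Laspeyres component (base-period weights):
ΣP(t=1)Q(t=0) = 4.45×122 + 2.99×388 + 2.59×211 = 542.9 + 1160.12 + 546.49 = 2249.51
ΣP(t=0)Q(t=0) = 3.29×122 + 2.07×388 + 2.49×211 = 401.38 + 803.16 + 525.39 = 1729.93
L = 2249.51 / 1729.93 × 100 = 130.0347
Paasche component (current-period weights):
ΣP(t=1)Q(t=1) = 4.45×144 + 2.99×360 + 2.59×161 = 640.8 + 1076.4 + 416.99 = 2134.19
ΣP(t=0)Q(t=1) = 3.29×144 + 2.07×360 + 2.49×161 = 473.76 + 745.2 + 400.89 = 1619.85
P = 2134.19 / 1619.85 × 100 = 131.7523
Fisher = √(L × P) = √(130.0347 × 131.7523) = 130.8907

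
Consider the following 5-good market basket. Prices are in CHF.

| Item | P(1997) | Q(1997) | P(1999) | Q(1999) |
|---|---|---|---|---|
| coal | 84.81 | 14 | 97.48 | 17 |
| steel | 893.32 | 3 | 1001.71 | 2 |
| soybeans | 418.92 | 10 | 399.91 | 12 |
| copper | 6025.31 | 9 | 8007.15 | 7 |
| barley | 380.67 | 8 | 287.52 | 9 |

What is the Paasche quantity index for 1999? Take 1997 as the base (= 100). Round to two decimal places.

Paasche quantity index uses current-period prices as weights.
ΣP(1999)·Q(1999) = 97.48×17 + 1001.71×2 + 399.91×12 + 8007.15×7 + 287.52×9 = 1657.16 + 2003.42 + 4798.92 + 56050.05 + 2587.68 = 67097.23
ΣP(1999)·Q(1997) = 97.48×14 + 1001.71×3 + 399.91×10 + 8007.15×9 + 287.52×8 = 1364.72 + 3005.13 + 3999.1 + 72064.35 + 2300.16 = 82733.46
Index = 67097.23 / 82733.46 × 100 = 81.1005

81.10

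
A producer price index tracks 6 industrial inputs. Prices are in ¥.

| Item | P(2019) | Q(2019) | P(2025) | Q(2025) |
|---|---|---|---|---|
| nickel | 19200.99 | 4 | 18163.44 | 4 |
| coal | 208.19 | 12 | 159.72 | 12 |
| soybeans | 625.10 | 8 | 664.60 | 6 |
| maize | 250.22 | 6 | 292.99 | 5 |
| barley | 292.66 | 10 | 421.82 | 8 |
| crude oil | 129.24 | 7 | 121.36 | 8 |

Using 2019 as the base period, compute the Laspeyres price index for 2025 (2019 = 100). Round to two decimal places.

96.74

Laspeyres price index uses base-period quantities as weights.
ΣP(2025)·Q(2019) = 18163.44×4 + 159.72×12 + 664.60×8 + 292.99×6 + 421.82×10 + 121.36×7 = 72653.76 + 1916.64 + 5316.8 + 1757.94 + 4218.2 + 849.52 = 86712.86
ΣP(2019)·Q(2019) = 19200.99×4 + 208.19×12 + 625.10×8 + 250.22×6 + 292.66×10 + 129.24×7 = 76803.96 + 2498.28 + 5000.8 + 1501.32 + 2926.6 + 904.68 = 89635.64
Index = 86712.86 / 89635.64 × 100 = 96.7393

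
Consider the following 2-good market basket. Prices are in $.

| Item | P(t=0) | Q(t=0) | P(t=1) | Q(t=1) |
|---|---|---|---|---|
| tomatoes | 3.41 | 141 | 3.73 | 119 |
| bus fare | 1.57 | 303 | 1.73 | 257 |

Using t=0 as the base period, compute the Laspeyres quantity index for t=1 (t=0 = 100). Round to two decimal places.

Laspeyres quantity index uses base-period prices as weights.
ΣP(t=0)·Q(t=1) = 3.41×119 + 1.57×257 = 405.79 + 403.49 = 809.28
ΣP(t=0)·Q(t=0) = 3.41×141 + 1.57×303 = 480.81 + 475.71 = 956.52
Index = 809.28 / 956.52 × 100 = 84.6067

84.61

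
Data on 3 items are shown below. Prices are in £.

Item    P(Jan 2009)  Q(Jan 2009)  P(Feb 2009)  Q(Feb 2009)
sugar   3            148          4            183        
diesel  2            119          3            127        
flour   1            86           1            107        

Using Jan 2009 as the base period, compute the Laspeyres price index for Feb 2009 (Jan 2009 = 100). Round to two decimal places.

134.77

Laspeyres price index uses base-period quantities as weights.
ΣP(Feb 2009)·Q(Jan 2009) = 4×148 + 3×119 + 1×86 = 592 + 357 + 86 = 1035
ΣP(Jan 2009)·Q(Jan 2009) = 3×148 + 2×119 + 1×86 = 444 + 238 + 86 = 768
Index = 1035 / 768 × 100 = 134.7656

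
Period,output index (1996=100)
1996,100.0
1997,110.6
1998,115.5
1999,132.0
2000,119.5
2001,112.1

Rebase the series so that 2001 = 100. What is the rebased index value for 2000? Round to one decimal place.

106.6

Rebased(2000) = 119.5 / 112.1 × 100 = 106.6012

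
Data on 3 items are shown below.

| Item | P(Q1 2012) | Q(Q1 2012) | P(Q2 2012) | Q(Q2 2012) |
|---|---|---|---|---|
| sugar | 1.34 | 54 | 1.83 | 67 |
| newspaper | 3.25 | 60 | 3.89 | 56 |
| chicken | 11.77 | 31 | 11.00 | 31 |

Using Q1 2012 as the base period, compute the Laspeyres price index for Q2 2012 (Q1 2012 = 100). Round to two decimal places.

Laspeyres price index uses base-period quantities as weights.
ΣP(Q2 2012)·Q(Q1 2012) = 1.83×54 + 3.89×60 + 11.00×31 = 98.82 + 233.4 + 341 = 673.22
ΣP(Q1 2012)·Q(Q1 2012) = 1.34×54 + 3.25×60 + 11.77×31 = 72.36 + 195 + 364.87 = 632.23
Index = 673.22 / 632.23 × 100 = 106.4834

106.48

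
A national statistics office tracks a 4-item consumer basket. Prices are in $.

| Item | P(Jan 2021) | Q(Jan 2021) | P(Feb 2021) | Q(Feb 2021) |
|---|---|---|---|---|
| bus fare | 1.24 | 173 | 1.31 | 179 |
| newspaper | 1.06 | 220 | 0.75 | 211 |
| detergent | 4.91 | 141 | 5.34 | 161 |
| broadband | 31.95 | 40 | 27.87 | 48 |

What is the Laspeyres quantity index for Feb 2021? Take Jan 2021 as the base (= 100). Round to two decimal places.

Laspeyres quantity index uses base-period prices as weights.
ΣP(Jan 2021)·Q(Feb 2021) = 1.24×179 + 1.06×211 + 4.91×161 + 31.95×48 = 221.96 + 223.66 + 790.51 + 1533.6 = 2769.73
ΣP(Jan 2021)·Q(Jan 2021) = 1.24×173 + 1.06×220 + 4.91×141 + 31.95×40 = 214.52 + 233.2 + 692.31 + 1278 = 2418.03
Index = 2769.73 / 2418.03 × 100 = 114.5449

114.54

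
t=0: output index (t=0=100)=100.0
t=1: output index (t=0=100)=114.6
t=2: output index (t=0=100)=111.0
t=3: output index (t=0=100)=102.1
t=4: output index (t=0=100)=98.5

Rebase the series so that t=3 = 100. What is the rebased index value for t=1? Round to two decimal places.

112.24

Rebased(t=1) = 114.6 / 102.1 × 100 = 112.2429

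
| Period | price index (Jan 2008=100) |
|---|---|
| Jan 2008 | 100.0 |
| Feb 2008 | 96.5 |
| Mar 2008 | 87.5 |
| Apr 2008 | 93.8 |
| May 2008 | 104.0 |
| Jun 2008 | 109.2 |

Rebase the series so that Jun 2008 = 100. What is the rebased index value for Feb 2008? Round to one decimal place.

88.4

Rebased(Feb 2008) = 96.5 / 109.2 × 100 = 88.3700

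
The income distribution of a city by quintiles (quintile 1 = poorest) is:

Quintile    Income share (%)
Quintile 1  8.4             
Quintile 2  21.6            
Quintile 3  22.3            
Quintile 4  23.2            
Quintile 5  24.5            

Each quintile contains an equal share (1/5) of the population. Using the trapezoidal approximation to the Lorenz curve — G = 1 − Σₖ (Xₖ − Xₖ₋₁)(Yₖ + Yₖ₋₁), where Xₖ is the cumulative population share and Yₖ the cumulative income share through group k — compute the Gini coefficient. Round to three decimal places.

0.135

Cumulative income shares Yₖ: 0.0840, 0.3000, 0.5230, 0.7550, 1.0000
Σ (Xₖ−Xₖ₋₁)(Yₖ+Yₖ₋₁) = (1/5)(0.0840+0.0000) + (1/5)(0.3000+0.0840) + (1/5)(0.5230+0.3000) + (1/5)(0.7550+0.5230) + (1/5)(1.0000+0.7550)
  = 0.0168 + 0.0768 + 0.1646 + 0.2556 + 0.3510 = 0.8648
G = 1 − 0.8648 = 0.1352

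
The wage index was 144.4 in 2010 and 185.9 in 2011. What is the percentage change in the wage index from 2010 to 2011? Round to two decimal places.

Change = (185.9 − 144.4) / 144.4 × 100
       = 41.5 / 144.4 × 100 = 28.7396%

28.74%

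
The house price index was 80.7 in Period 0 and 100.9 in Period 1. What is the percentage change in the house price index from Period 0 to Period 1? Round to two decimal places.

25.03%

Change = (100.9 − 80.7) / 80.7 × 100
       = 20.2 / 80.7 × 100 = 25.0310%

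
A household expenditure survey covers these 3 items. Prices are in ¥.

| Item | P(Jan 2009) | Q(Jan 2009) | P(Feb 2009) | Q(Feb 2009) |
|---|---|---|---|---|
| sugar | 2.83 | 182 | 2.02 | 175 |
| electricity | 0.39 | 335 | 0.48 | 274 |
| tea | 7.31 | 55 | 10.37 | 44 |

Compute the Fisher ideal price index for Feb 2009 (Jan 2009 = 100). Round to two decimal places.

103.37

Laspeyres component (base-period weights):
ΣP(Feb 2009)Q(Jan 2009) = 2.02×182 + 0.48×335 + 10.37×55 = 367.64 + 160.8 + 570.35 = 1098.79
ΣP(Jan 2009)Q(Jan 2009) = 2.83×182 + 0.39×335 + 7.31×55 = 515.06 + 130.65 + 402.05 = 1047.76
L = 1098.79 / 1047.76 × 100 = 104.8704
Paasche component (current-period weights):
ΣP(Feb 2009)Q(Feb 2009) = 2.02×175 + 0.48×274 + 10.37×44 = 353.5 + 131.52 + 456.28 = 941.3
ΣP(Jan 2009)Q(Feb 2009) = 2.83×175 + 0.39×274 + 7.31×44 = 495.25 + 106.86 + 321.64 = 923.75
P = 941.3 / 923.75 × 100 = 101.8999
Fisher = √(L × P) = √(104.8704 × 101.8999) = 103.3745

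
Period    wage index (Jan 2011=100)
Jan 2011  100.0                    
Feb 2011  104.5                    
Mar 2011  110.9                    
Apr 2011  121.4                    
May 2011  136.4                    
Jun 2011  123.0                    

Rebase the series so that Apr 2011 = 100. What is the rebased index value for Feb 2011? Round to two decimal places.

86.08

Rebased(Feb 2011) = 104.5 / 121.4 × 100 = 86.0791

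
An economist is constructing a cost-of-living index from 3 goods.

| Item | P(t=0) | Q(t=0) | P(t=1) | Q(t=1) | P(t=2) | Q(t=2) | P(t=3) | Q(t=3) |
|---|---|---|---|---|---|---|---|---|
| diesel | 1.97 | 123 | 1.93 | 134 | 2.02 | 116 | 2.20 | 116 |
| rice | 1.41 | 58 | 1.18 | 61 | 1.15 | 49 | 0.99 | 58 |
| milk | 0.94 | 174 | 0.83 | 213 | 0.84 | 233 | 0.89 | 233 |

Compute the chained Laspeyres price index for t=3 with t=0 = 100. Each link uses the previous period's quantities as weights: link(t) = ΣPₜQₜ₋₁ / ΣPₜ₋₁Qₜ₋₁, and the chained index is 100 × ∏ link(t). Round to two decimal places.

Link t=0→t=1:
ΣP(t=1)Q(t=0) = 1.93×123 + 1.18×58 + 0.83×174 = 237.39 + 68.44 + 144.42 = 450.25
ΣP(t=0)Q(t=0) = 1.97×123 + 1.41×58 + 0.94×174 = 242.31 + 81.78 + 163.56 = 487.65
link = 450.25/487.65 = 0.923306
Link t=1→t=2:
ΣP(t=2)Q(t=1) = 2.02×134 + 1.15×61 + 0.84×213 = 270.68 + 70.15 + 178.92 = 519.75
ΣP(t=1)Q(t=1) = 1.93×134 + 1.18×61 + 0.83×213 = 258.62 + 71.98 + 176.79 = 507.39
link = 519.75/507.39 = 1.024360
Link t=2→t=3:
ΣP(t=3)Q(t=2) = 2.20×116 + 0.99×49 + 0.89×233 = 255.2 + 48.51 + 207.37 = 511.08
ΣP(t=2)Q(t=2) = 2.02×116 + 1.15×49 + 0.84×233 = 234.32 + 56.35 + 195.72 = 486.39
link = 511.08/486.39 = 1.050762
Chained index = 100 × 0.923306 × 1.024360 × 1.050762 = 99.3808

99.38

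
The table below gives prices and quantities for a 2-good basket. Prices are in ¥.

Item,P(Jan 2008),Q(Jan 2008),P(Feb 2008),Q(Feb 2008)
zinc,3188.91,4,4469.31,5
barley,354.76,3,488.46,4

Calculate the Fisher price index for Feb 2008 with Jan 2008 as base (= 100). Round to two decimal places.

Laspeyres component (base-period weights):
ΣP(Feb 2008)Q(Jan 2008) = 4469.31×4 + 488.46×3 = 17877.24 + 1465.38 = 19342.62
ΣP(Jan 2008)Q(Jan 2008) = 3188.91×4 + 354.76×3 = 12755.64 + 1064.28 = 13819.92
L = 19342.62 / 13819.92 × 100 = 139.9619
Paasche component (current-period weights):
ΣP(Feb 2008)Q(Feb 2008) = 4469.31×5 + 488.46×4 = 22346.55 + 1953.84 = 24300.39
ΣP(Jan 2008)Q(Feb 2008) = 3188.91×5 + 354.76×4 = 15944.55 + 1419.04 = 17363.59
P = 24300.39 / 17363.59 × 100 = 139.9503
Fisher = √(L × P) = √(139.9619 × 139.9503) = 139.9561

139.96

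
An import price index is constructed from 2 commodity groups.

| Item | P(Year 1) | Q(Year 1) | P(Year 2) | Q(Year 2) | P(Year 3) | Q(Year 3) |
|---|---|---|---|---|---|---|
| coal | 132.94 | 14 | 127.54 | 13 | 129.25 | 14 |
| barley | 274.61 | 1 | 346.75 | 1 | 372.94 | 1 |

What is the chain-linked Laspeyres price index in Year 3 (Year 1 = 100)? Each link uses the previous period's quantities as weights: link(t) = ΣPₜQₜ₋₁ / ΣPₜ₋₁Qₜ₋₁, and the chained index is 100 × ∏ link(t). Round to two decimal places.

Link Year 1→Year 2:
ΣP(Year 2)Q(Year 1) = 127.54×14 + 346.75×1 = 1785.56 + 346.75 = 2132.31
ΣP(Year 1)Q(Year 1) = 132.94×14 + 274.61×1 = 1861.16 + 274.61 = 2135.77
link = 2132.31/2135.77 = 0.998380
Link Year 2→Year 3:
ΣP(Year 3)Q(Year 2) = 129.25×13 + 372.94×1 = 1680.25 + 372.94 = 2053.19
ΣP(Year 2)Q(Year 2) = 127.54×13 + 346.75×1 = 1658.02 + 346.75 = 2004.77
link = 2053.19/2004.77 = 1.024152
Chained index = 100 × 0.998380 × 1.024152 = 102.2493

102.25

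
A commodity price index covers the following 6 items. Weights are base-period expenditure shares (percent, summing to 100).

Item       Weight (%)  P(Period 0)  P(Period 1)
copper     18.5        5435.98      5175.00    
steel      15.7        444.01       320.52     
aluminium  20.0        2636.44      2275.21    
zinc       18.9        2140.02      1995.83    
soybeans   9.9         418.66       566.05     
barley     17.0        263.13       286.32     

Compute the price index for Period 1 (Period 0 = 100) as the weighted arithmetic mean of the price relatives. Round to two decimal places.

copper: 18.5 × (5175.00/5435.98) = 18.5 × 0.951990 = 17.6118
steel: 15.7 × (320.52/444.01) = 15.7 × 0.721876 = 11.3334
aluminium: 20.0 × (2275.21/2636.44) = 20.0 × 0.862986 = 17.2597
zinc: 18.9 × (1995.83/2140.02) = 18.9 × 0.932622 = 17.6266
soybeans: 9.9 × (566.05/418.66) = 9.9 × 1.352052 = 13.3853
barley: 17.0 × (286.32/263.13) = 17.0 × 1.088131 = 18.4982
Index = Σ wᵢ·(p₁ᵢ/p₀ᵢ) = 17.6118 + 11.3334 + 17.2597 + 17.6266 + 13.3853 + 18.4982 = 95.7151

95.72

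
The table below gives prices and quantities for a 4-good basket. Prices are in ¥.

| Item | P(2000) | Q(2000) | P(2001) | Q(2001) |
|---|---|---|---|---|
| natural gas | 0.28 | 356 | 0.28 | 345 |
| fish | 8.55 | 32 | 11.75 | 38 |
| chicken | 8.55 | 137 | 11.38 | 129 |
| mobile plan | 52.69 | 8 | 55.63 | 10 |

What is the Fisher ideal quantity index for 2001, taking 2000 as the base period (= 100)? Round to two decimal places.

Laspeyres component (base-period weights):
ΣP(2000)Q(2001) = 0.28×345 + 8.55×38 + 8.55×129 + 52.69×10 = 96.6 + 324.9 + 1102.95 + 526.9 = 2051.35
ΣP(2000)Q(2000) = 0.28×356 + 8.55×32 + 8.55×137 + 52.69×8 = 99.68 + 273.6 + 1171.35 + 421.52 = 1966.15
L = 2051.35 / 1966.15 × 100 = 104.3333
Paasche component (current-period weights):
ΣP(2001)Q(2001) = 0.28×345 + 11.75×38 + 11.38×129 + 55.63×10 = 96.6 + 446.5 + 1468.02 + 556.3 = 2567.42
ΣP(2001)Q(2000) = 0.28×356 + 11.75×32 + 11.38×137 + 55.63×8 = 99.68 + 376 + 1559.06 + 445.04 = 2479.78
P = 2567.42 / 2479.78 × 100 = 103.5342
Fisher = √(L × P) = √(104.3333 × 103.5342) = 103.9330

103.93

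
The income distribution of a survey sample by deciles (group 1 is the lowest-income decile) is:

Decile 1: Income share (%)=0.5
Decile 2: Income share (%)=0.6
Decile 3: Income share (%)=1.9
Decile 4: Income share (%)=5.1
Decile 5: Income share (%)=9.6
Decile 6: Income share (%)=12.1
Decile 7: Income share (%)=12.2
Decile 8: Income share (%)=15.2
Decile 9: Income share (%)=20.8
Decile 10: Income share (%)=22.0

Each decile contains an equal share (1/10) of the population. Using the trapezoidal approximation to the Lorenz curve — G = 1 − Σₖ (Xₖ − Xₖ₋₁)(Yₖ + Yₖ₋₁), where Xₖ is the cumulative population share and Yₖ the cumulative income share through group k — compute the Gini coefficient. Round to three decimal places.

0.425

Cumulative income shares Yₖ: 0.0050, 0.0110, 0.0300, 0.0810, 0.1770, 0.2980, 0.4200, 0.5720, 0.7800, 1.0000
Σ (Xₖ−Xₖ₋₁)(Yₖ+Yₖ₋₁) = (1/10)(0.0050+0.0000) + (1/10)(0.0110+0.0050) + (1/10)(0.0300+0.0110) + (1/10)(0.0810+0.0300) + (1/10)(0.1770+0.0810) + (1/10)(0.2980+0.1770) + (1/10)(0.4200+0.2980) + (1/10)(0.5720+0.4200) + (1/10)(0.7800+0.5720) + (1/10)(1.0000+0.7800)
  = 0.0005 + 0.0016 + 0.0041 + 0.0111 + 0.0258 + 0.0475 + 0.0718 + 0.0992 + 0.1352 + 0.1780 = 0.5748
G = 1 − 0.5748 = 0.4252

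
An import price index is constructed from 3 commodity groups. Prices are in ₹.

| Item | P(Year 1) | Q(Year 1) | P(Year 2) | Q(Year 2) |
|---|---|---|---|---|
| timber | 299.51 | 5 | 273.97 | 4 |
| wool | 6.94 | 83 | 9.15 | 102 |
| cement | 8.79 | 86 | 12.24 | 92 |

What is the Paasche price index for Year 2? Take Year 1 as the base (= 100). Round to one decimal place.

116.2

Paasche price index uses current-period quantities as weights.
ΣP(Year 2)·Q(Year 2) = 273.97×4 + 9.15×102 + 12.24×92 = 1095.88 + 933.3 + 1126.08 = 3155.26
ΣP(Year 1)·Q(Year 2) = 299.51×4 + 6.94×102 + 8.79×92 = 1198.04 + 707.88 + 808.68 = 2714.6
Index = 3155.26 / 2714.6 × 100 = 116.2330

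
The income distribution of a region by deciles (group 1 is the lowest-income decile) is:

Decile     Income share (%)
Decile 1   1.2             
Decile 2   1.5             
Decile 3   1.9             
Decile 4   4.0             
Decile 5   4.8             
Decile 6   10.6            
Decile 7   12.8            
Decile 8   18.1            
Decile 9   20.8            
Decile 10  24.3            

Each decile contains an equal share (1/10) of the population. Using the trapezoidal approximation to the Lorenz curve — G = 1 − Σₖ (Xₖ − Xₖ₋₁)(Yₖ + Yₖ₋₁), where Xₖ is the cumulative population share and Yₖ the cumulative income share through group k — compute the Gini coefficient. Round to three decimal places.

Cumulative income shares Yₖ: 0.0120, 0.0270, 0.0460, 0.0860, 0.1340, 0.2400, 0.3680, 0.5490, 0.7570, 1.0000
Σ (Xₖ−Xₖ₋₁)(Yₖ+Yₖ₋₁) = (1/10)(0.0120+0.0000) + (1/10)(0.0270+0.0120) + (1/10)(0.0460+0.0270) + (1/10)(0.0860+0.0460) + (1/10)(0.1340+0.0860) + (1/10)(0.2400+0.1340) + (1/10)(0.3680+0.2400) + (1/10)(0.5490+0.3680) + (1/10)(0.7570+0.5490) + (1/10)(1.0000+0.7570)
  = 0.0012 + 0.0039 + 0.0073 + 0.0132 + 0.0220 + 0.0374 + 0.0608 + 0.0917 + 0.1306 + 0.1757 = 0.5438
G = 1 − 0.5438 = 0.4562

0.456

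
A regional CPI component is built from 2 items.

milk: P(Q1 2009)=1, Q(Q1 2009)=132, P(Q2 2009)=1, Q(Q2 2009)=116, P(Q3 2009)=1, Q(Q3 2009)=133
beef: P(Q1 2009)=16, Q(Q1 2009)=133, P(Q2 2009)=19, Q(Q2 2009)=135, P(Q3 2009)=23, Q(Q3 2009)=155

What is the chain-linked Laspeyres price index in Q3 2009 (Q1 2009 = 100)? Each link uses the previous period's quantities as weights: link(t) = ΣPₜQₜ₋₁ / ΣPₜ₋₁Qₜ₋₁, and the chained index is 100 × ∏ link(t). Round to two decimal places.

141.35

Link Q1 2009→Q2 2009:
ΣP(Q2 2009)Q(Q1 2009) = 1×132 + 19×133 = 132 + 2527 = 2659
ΣP(Q1 2009)Q(Q1 2009) = 1×132 + 16×133 = 132 + 2128 = 2260
link = 2659/2260 = 1.176549
Link Q2 2009→Q3 2009:
ΣP(Q3 2009)Q(Q2 2009) = 1×116 + 23×135 = 116 + 3105 = 3221
ΣP(Q2 2009)Q(Q2 2009) = 1×116 + 19×135 = 116 + 2565 = 2681
link = 3221/2681 = 1.201417
Chained index = 100 × 1.176549 × 1.201417 = 141.3526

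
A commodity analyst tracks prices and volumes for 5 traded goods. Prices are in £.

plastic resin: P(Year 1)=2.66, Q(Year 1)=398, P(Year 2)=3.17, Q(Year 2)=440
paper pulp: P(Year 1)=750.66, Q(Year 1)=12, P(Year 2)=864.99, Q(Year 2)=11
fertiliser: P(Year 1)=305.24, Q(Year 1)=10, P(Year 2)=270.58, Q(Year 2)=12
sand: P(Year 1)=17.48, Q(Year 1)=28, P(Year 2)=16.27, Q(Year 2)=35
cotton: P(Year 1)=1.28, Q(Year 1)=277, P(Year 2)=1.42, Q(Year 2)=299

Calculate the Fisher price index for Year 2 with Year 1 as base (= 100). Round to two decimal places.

108.20

Laspeyres component (base-period weights):
ΣP(Year 2)Q(Year 1) = 3.17×398 + 864.99×12 + 270.58×10 + 16.27×28 + 1.42×277 = 1261.66 + 10379.88 + 2705.8 + 455.56 + 393.34 = 15196.24
ΣP(Year 1)Q(Year 1) = 2.66×398 + 750.66×12 + 305.24×10 + 17.48×28 + 1.28×277 = 1058.68 + 9007.92 + 3052.4 + 489.44 + 354.56 = 13963
L = 15196.24 / 13963 × 100 = 108.8322
Paasche component (current-period weights):
ΣP(Year 2)Q(Year 2) = 3.17×440 + 864.99×11 + 270.58×12 + 16.27×35 + 1.42×299 = 1394.8 + 9514.89 + 3246.96 + 569.45 + 424.58 = 15150.68
ΣP(Year 1)Q(Year 2) = 2.66×440 + 750.66×11 + 305.24×12 + 17.48×35 + 1.28×299 = 1170.4 + 8257.26 + 3662.88 + 611.8 + 382.72 = 14085.06
P = 15150.68 / 14085.06 × 100 = 107.5656
Fisher = √(L × P) = √(108.8322 × 107.5656) = 108.1970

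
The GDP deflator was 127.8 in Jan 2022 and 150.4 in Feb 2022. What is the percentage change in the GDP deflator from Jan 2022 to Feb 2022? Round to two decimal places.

17.68%

Change = (150.4 − 127.8) / 127.8 × 100
       = 22.6 / 127.8 × 100 = 17.6839%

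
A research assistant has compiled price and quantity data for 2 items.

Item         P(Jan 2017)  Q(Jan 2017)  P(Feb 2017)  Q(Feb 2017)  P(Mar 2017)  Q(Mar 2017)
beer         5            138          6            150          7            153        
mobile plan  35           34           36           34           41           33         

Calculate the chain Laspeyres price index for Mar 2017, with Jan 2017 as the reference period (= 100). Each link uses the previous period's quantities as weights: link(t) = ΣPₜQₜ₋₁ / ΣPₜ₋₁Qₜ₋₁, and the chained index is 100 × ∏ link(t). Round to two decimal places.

Link Jan 2017→Feb 2017:
ΣP(Feb 2017)Q(Jan 2017) = 6×138 + 36×34 = 828 + 1224 = 2052
ΣP(Jan 2017)Q(Jan 2017) = 5×138 + 35×34 = 690 + 1190 = 1880
link = 2052/1880 = 1.091489
Link Feb 2017→Mar 2017:
ΣP(Mar 2017)Q(Feb 2017) = 7×150 + 41×34 = 1050 + 1394 = 2444
ΣP(Feb 2017)Q(Feb 2017) = 6×150 + 36×34 = 900 + 1224 = 2124
link = 2444/2124 = 1.150659
Chained index = 100 × 1.091489 × 1.150659 = 125.5932

125.59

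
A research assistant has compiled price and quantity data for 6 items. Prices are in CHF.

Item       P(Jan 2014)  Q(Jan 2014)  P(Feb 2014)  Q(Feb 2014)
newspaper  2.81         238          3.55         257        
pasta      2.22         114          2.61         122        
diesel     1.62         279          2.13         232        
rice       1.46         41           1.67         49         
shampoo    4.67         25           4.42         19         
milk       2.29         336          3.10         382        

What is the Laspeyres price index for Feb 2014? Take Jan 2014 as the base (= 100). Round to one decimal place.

Laspeyres price index uses base-period quantities as weights.
ΣP(Feb 2014)·Q(Jan 2014) = 3.55×238 + 2.61×114 + 2.13×279 + 1.67×41 + 4.42×25 + 3.10×336 = 844.9 + 297.54 + 594.27 + 68.47 + 110.5 + 1041.6 = 2957.28
ΣP(Jan 2014)·Q(Jan 2014) = 2.81×238 + 2.22×114 + 1.62×279 + 1.46×41 + 4.67×25 + 2.29×336 = 668.78 + 253.08 + 451.98 + 59.86 + 116.75 + 769.44 = 2319.89
Index = 2957.28 / 2319.89 × 100 = 127.4750

127.5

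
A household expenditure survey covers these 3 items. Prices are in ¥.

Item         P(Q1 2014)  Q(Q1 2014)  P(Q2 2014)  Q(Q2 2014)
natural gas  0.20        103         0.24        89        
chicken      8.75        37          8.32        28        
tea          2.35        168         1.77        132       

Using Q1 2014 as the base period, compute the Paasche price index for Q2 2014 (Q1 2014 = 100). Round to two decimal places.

Paasche price index uses current-period quantities as weights.
ΣP(Q2 2014)·Q(Q2 2014) = 0.24×89 + 8.32×28 + 1.77×132 = 21.36 + 232.96 + 233.64 = 487.96
ΣP(Q1 2014)·Q(Q2 2014) = 0.20×89 + 8.75×28 + 2.35×132 = 17.8 + 245 + 310.2 = 573
Index = 487.96 / 573 × 100 = 85.1588

85.16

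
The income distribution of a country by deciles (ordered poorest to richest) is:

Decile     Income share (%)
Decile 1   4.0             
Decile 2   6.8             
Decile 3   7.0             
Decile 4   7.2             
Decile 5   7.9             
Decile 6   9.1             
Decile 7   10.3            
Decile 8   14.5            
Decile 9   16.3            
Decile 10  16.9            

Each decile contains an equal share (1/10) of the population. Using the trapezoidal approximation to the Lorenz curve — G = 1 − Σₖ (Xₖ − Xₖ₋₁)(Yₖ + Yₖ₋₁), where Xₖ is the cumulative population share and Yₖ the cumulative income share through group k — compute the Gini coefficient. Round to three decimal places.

0.231

Cumulative income shares Yₖ: 0.0400, 0.1080, 0.1780, 0.2500, 0.3290, 0.4200, 0.5230, 0.6680, 0.8310, 1.0000
Σ (Xₖ−Xₖ₋₁)(Yₖ+Yₖ₋₁) = (1/10)(0.0400+0.0000) + (1/10)(0.1080+0.0400) + (1/10)(0.1780+0.1080) + (1/10)(0.2500+0.1780) + (1/10)(0.3290+0.2500) + (1/10)(0.4200+0.3290) + (1/10)(0.5230+0.4200) + (1/10)(0.6680+0.5230) + (1/10)(0.8310+0.6680) + (1/10)(1.0000+0.8310)
  = 0.0040 + 0.0148 + 0.0286 + 0.0428 + 0.0579 + 0.0749 + 0.0943 + 0.1191 + 0.1499 + 0.1831 = 0.7694
G = 1 − 0.7694 = 0.2306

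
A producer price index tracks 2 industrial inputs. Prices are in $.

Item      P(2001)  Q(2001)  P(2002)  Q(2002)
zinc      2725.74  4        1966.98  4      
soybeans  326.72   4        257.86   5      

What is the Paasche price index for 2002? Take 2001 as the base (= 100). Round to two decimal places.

Paasche price index uses current-period quantities as weights.
ΣP(2002)·Q(2002) = 1966.98×4 + 257.86×5 = 7867.92 + 1289.3 = 9157.22
ΣP(2001)·Q(2002) = 2725.74×4 + 326.72×5 = 10902.96 + 1633.6 = 12536.56
Index = 9157.22 / 12536.56 × 100 = 73.0441

73.04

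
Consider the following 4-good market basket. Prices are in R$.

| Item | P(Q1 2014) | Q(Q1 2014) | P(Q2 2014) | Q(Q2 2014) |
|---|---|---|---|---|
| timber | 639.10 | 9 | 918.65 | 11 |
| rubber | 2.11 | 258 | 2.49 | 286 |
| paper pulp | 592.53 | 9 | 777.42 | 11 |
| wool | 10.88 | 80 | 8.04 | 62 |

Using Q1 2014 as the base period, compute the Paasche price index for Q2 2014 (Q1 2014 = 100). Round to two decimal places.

134.00

Paasche price index uses current-period quantities as weights.
ΣP(Q2 2014)·Q(Q2 2014) = 918.65×11 + 2.49×286 + 777.42×11 + 8.04×62 = 10105.15 + 712.14 + 8551.62 + 498.48 = 19867.39
ΣP(Q1 2014)·Q(Q2 2014) = 639.10×11 + 2.11×286 + 592.53×11 + 10.88×62 = 7030.1 + 603.46 + 6517.83 + 674.56 = 14825.95
Index = 19867.39 / 14825.95 × 100 = 134.0042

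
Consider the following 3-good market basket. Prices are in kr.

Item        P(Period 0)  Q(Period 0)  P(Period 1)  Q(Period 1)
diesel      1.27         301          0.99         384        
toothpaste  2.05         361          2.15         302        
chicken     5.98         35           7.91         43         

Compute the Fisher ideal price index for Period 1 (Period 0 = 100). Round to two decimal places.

100.93

Laspeyres component (base-period weights):
ΣP(Period 1)Q(Period 0) = 0.99×301 + 2.15×361 + 7.91×35 = 297.99 + 776.15 + 276.85 = 1350.99
ΣP(Period 0)Q(Period 0) = 1.27×301 + 2.05×361 + 5.98×35 = 382.27 + 740.05 + 209.3 = 1331.62
L = 1350.99 / 1331.62 × 100 = 101.4546
Paasche component (current-period weights):
ΣP(Period 1)Q(Period 1) = 0.99×384 + 2.15×302 + 7.91×43 = 380.16 + 649.3 + 340.13 = 1369.59
ΣP(Period 0)Q(Period 1) = 1.27×384 + 2.05×302 + 5.98×43 = 487.68 + 619.1 + 257.14 = 1363.92
P = 1369.59 / 1363.92 × 100 = 100.4157
Fisher = √(L × P) = √(101.4546 × 100.4157) = 100.9338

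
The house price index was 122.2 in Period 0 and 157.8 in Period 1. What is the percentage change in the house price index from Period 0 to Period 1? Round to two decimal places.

29.13%

Change = (157.8 − 122.2) / 122.2 × 100
       = 35.6 / 122.2 × 100 = 29.1326%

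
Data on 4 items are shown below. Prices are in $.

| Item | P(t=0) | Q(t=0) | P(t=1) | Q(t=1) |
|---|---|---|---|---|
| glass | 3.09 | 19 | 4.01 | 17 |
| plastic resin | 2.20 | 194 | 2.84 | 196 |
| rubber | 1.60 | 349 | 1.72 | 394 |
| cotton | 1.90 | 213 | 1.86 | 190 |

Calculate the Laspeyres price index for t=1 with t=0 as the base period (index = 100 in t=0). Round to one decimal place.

112.1

Laspeyres price index uses base-period quantities as weights.
ΣP(t=1)·Q(t=0) = 4.01×19 + 2.84×194 + 1.72×349 + 1.86×213 = 76.19 + 550.96 + 600.28 + 396.18 = 1623.61
ΣP(t=0)·Q(t=0) = 3.09×19 + 2.20×194 + 1.60×349 + 1.90×213 = 58.71 + 426.8 + 558.4 + 404.7 = 1448.61
Index = 1623.61 / 1448.61 × 100 = 112.0805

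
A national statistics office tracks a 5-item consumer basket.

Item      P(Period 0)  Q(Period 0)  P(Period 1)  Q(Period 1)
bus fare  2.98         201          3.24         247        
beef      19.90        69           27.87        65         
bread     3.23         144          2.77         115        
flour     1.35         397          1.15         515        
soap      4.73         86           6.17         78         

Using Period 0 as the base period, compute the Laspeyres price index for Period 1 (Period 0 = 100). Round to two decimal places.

117.17

Laspeyres price index uses base-period quantities as weights.
ΣP(Period 1)·Q(Period 0) = 3.24×201 + 27.87×69 + 2.77×144 + 1.15×397 + 6.17×86 = 651.24 + 1923.03 + 398.88 + 456.55 + 530.62 = 3960.32
ΣP(Period 0)·Q(Period 0) = 2.98×201 + 19.90×69 + 3.23×144 + 1.35×397 + 4.73×86 = 598.98 + 1373.1 + 465.12 + 535.95 + 406.78 = 3379.93
Index = 3960.32 / 3379.93 × 100 = 117.1717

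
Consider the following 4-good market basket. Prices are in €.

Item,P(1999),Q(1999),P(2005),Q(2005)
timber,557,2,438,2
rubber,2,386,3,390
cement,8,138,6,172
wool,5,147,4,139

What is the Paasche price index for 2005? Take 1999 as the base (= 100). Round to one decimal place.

91.7

Paasche price index uses current-period quantities as weights.
ΣP(2005)·Q(2005) = 438×2 + 3×390 + 6×172 + 4×139 = 876 + 1170 + 1032 + 556 = 3634
ΣP(1999)·Q(2005) = 557×2 + 2×390 + 8×172 + 5×139 = 1114 + 780 + 1376 + 695 = 3965
Index = 3634 / 3965 × 100 = 91.6520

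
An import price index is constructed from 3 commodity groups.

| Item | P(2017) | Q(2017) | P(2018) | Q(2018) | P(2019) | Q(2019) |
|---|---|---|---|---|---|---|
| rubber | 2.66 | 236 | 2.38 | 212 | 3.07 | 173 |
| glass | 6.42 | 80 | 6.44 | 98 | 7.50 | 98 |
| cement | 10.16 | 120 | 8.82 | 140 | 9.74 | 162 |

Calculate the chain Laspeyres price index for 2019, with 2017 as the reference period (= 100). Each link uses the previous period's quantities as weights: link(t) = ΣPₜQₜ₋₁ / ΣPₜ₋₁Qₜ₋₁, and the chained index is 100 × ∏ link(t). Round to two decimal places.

104.92

Link 2017→2018:
ΣP(2018)Q(2017) = 2.38×236 + 6.44×80 + 8.82×120 = 561.68 + 515.2 + 1058.4 = 2135.28
ΣP(2017)Q(2017) = 2.66×236 + 6.42×80 + 10.16×120 = 627.76 + 513.6 + 1219.2 = 2360.56
link = 2135.28/2360.56 = 0.904565
Link 2018→2019:
ΣP(2019)Q(2018) = 3.07×212 + 7.50×98 + 9.74×140 = 650.84 + 735 + 1363.6 = 2749.44
ΣP(2018)Q(2018) = 2.38×212 + 6.44×98 + 8.82×140 = 504.56 + 631.12 + 1234.8 = 2370.48
link = 2749.44/2370.48 = 1.159866
Chained index = 100 × 0.904565 × 1.159866 = 104.9175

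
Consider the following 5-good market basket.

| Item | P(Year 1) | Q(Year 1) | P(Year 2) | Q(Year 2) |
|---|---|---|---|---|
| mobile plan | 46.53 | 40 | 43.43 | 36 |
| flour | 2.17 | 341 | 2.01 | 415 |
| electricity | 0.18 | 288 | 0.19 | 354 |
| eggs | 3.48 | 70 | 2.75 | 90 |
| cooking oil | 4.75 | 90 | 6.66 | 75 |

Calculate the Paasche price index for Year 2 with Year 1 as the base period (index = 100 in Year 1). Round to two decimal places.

Paasche price index uses current-period quantities as weights.
ΣP(Year 2)·Q(Year 2) = 43.43×36 + 2.01×415 + 0.19×354 + 2.75×90 + 6.66×75 = 1563.48 + 834.15 + 67.26 + 247.5 + 499.5 = 3211.89
ΣP(Year 1)·Q(Year 2) = 46.53×36 + 2.17×415 + 0.18×354 + 3.48×90 + 4.75×75 = 1675.08 + 900.55 + 63.72 + 313.2 + 356.25 = 3308.8
Index = 3211.89 / 3308.8 × 100 = 97.0711

97.07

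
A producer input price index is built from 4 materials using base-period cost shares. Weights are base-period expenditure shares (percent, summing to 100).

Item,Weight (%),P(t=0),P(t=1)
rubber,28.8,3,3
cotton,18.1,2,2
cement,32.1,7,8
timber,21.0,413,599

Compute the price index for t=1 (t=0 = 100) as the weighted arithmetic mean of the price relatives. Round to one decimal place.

rubber: 28.8 × (3/3) = 28.8 × 1.000000 = 28.8000
cotton: 18.1 × (2/2) = 18.1 × 1.000000 = 18.1000
cement: 32.1 × (8/7) = 32.1 × 1.142857 = 36.6857
timber: 21.0 × (599/413) = 21.0 × 1.450363 = 30.4576
Index = Σ wᵢ·(p₁ᵢ/p₀ᵢ) = 28.8000 + 18.1000 + 36.6857 + 30.4576 = 114.0433

114.0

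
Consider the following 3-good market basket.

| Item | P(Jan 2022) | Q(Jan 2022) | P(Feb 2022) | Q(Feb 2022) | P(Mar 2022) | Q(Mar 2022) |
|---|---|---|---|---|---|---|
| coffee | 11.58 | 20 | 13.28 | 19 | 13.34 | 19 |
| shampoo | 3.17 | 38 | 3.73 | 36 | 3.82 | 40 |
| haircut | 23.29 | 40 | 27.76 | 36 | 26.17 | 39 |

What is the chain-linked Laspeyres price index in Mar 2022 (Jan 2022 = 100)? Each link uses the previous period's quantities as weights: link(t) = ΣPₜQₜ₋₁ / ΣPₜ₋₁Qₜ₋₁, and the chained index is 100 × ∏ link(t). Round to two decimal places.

113.73

Link Jan 2022→Feb 2022:
ΣP(Feb 2022)Q(Jan 2022) = 13.28×20 + 3.73×38 + 27.76×40 = 265.6 + 141.74 + 1110.4 = 1517.74
ΣP(Jan 2022)Q(Jan 2022) = 11.58×20 + 3.17×38 + 23.29×40 = 231.6 + 120.46 + 931.6 = 1283.66
link = 1517.74/1283.66 = 1.182354
Link Feb 2022→Mar 2022:
ΣP(Mar 2022)Q(Feb 2022) = 13.34×19 + 3.82×36 + 26.17×36 = 253.46 + 137.52 + 942.12 = 1333.1
ΣP(Feb 2022)Q(Feb 2022) = 13.28×19 + 3.73×36 + 27.76×36 = 252.32 + 134.28 + 999.36 = 1385.96
link = 1333.1/1385.96 = 0.961860
Chained index = 100 × 1.182354 × 0.961860 = 113.7259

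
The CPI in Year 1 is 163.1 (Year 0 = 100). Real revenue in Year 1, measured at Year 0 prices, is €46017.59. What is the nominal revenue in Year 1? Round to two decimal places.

75054.69

Nominal = Real × (Index/100) = 46017.59 × (163.1/100)
        = 46017.59 × 1.631 = 75054.6893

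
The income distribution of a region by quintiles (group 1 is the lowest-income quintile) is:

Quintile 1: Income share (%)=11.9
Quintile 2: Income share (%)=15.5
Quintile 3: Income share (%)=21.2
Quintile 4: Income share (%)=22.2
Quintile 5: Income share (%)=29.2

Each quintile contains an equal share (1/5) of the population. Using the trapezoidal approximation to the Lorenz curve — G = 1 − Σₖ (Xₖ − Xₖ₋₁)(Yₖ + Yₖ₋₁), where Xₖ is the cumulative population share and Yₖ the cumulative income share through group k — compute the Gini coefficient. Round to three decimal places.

Cumulative income shares Yₖ: 0.1190, 0.2740, 0.4860, 0.7080, 1.0000
Σ (Xₖ−Xₖ₋₁)(Yₖ+Yₖ₋₁) = (1/5)(0.1190+0.0000) + (1/5)(0.2740+0.1190) + (1/5)(0.4860+0.2740) + (1/5)(0.7080+0.4860) + (1/5)(1.0000+0.7080)
  = 0.0238 + 0.0786 + 0.1520 + 0.2388 + 0.3416 = 0.8348
G = 1 − 0.8348 = 0.1652

0.165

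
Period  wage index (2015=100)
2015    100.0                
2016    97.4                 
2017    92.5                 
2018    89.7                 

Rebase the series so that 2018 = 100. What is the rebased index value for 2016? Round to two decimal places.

108.58

Rebased(2016) = 97.4 / 89.7 × 100 = 108.5842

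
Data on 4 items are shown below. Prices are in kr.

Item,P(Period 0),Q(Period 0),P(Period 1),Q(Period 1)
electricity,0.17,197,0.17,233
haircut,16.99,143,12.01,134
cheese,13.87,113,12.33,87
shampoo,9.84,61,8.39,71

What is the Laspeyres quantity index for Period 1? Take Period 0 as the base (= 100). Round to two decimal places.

91.17

Laspeyres quantity index uses base-period prices as weights.
ΣP(Period 0)·Q(Period 1) = 0.17×233 + 16.99×134 + 13.87×87 + 9.84×71 = 39.61 + 2276.66 + 1206.69 + 698.64 = 4221.6
ΣP(Period 0)·Q(Period 0) = 0.17×197 + 16.99×143 + 13.87×113 + 9.84×61 = 33.49 + 2429.57 + 1567.31 + 600.24 = 4630.61
Index = 4221.6 / 4630.61 × 100 = 91.1673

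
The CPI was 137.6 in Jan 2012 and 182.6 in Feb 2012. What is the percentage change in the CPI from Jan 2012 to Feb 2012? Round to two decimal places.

Change = (182.6 − 137.6) / 137.6 × 100
       = 45.0 / 137.6 × 100 = 32.7035%

32.70%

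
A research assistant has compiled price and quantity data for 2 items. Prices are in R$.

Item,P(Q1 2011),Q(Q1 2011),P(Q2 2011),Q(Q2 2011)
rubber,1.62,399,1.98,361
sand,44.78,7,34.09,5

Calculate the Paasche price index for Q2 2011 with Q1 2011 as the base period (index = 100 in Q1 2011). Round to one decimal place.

109.5

Paasche price index uses current-period quantities as weights.
ΣP(Q2 2011)·Q(Q2 2011) = 1.98×361 + 34.09×5 = 714.78 + 170.45 = 885.23
ΣP(Q1 2011)·Q(Q2 2011) = 1.62×361 + 44.78×5 = 584.82 + 223.9 = 808.72
Index = 885.23 / 808.72 × 100 = 109.4606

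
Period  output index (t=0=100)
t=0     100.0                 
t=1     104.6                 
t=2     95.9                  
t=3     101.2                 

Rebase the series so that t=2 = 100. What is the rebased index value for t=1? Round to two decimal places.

Rebased(t=1) = 104.6 / 95.9 × 100 = 109.0719

109.07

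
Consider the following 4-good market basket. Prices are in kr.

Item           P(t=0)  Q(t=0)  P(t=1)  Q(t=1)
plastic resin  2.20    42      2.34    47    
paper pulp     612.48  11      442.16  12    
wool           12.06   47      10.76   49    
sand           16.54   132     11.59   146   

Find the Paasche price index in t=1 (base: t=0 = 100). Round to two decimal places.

Paasche price index uses current-period quantities as weights.
ΣP(t=1)·Q(t=1) = 2.34×47 + 442.16×12 + 10.76×49 + 11.59×146 = 109.98 + 5305.92 + 527.24 + 1692.14 = 7635.28
ΣP(t=0)·Q(t=1) = 2.20×47 + 612.48×12 + 12.06×49 + 16.54×146 = 103.4 + 7349.76 + 590.94 + 2414.84 = 10458.94
Index = 7635.28 / 10458.94 × 100 = 73.0024

73.00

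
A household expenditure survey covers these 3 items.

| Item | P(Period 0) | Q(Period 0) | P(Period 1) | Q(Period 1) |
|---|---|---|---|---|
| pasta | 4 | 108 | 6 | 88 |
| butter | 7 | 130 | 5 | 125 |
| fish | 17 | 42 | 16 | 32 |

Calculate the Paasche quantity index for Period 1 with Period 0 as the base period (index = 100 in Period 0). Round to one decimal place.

Paasche quantity index uses current-period prices as weights.
ΣP(Period 1)·Q(Period 1) = 6×88 + 5×125 + 16×32 = 528 + 625 + 512 = 1665
ΣP(Period 1)·Q(Period 0) = 6×108 + 5×130 + 16×42 = 648 + 650 + 672 = 1970
Index = 1665 / 1970 × 100 = 84.5178

84.5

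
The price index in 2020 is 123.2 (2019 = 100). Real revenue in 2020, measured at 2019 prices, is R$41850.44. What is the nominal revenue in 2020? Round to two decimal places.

Nominal = Real × (Index/100) = 41850.44 × (123.2/100)
        = 41850.44 × 1.232 = 51559.7421

51559.74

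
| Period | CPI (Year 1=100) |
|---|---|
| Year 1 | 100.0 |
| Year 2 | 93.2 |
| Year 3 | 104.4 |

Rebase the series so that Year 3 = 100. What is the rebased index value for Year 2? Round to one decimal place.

Rebased(Year 2) = 93.2 / 104.4 × 100 = 89.2720

89.3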